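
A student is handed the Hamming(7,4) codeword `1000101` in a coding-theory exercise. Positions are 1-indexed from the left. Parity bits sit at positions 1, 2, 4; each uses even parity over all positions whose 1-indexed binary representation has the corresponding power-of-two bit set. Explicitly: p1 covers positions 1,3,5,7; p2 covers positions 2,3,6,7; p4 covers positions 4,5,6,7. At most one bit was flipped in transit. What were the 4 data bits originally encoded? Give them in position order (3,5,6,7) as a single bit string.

1101

s1: b1⊕b3⊕b5⊕b7 = 1⊕0⊕1⊕1 = 1
s2: b2⊕b3⊕b6⊕b7 = 0⊕0⊕0⊕1 = 1
s4: b4⊕b5⊕b6⊕b7 = 0⊕1⊕0⊕1 = 0
Syndrome (s4...s1) = 011 → position 3.
Flip bit 3: corrected codeword = 1010101
Data bits at positions 3,5,6,7: 1101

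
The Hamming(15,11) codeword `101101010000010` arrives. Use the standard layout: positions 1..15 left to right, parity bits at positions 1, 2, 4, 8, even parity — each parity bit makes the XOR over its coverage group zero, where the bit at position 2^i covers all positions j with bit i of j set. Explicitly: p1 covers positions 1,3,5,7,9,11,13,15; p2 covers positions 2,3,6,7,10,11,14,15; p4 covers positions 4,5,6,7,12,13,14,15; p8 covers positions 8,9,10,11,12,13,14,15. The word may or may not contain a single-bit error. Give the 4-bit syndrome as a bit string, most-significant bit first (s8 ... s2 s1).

0110

s1: b1⊕b3⊕b5⊕b7⊕b9⊕b11⊕b13⊕b15 = 1⊕1⊕0⊕0⊕0⊕0⊕0⊕0 = 0
s2: b2⊕b3⊕b6⊕b7⊕b10⊕b11⊕b14⊕b15 = 0⊕1⊕1⊕0⊕0⊕0⊕1⊕0 = 1
s4: b4⊕b5⊕b6⊕b7⊕b12⊕b13⊕b14⊕b15 = 1⊕0⊕1⊕0⊕0⊕0⊕1⊕0 = 1
s8: b8⊕b9⊕b10⊕b11⊕b12⊕b13⊕b14⊕b15 = 1⊕0⊕0⊕0⊕0⊕0⊕1⊕0 = 0
Syndrome (s8...s1) = 0110 → position 6.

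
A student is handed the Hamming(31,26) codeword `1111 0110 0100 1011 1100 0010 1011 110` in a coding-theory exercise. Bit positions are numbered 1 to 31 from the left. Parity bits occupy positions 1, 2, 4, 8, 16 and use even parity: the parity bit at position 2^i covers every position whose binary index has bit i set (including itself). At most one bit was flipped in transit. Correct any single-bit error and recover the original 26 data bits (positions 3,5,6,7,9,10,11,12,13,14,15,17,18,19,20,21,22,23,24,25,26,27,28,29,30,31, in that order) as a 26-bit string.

s1: b1⊕b3⊕b5⊕b7⊕b9⊕b11⊕b13⊕b15⊕b17⊕b19⊕b21⊕b23⊕b25⊕b27⊕b29⊕b31 = 1⊕1⊕0⊕1⊕0⊕0⊕1⊕1⊕1⊕0⊕0⊕1⊕1⊕1⊕1⊕0 = 0
s2: b2⊕b3⊕b6⊕b7⊕b10⊕b11⊕b14⊕b15⊕b18⊕b19⊕b22⊕b23⊕b26⊕b27⊕b30⊕b31 = 1⊕1⊕1⊕1⊕1⊕0⊕0⊕1⊕1⊕0⊕0⊕1⊕0⊕1⊕1⊕0 = 0
s4: b4⊕b5⊕b6⊕b7⊕b12⊕b13⊕b14⊕b15⊕b20⊕b21⊕b22⊕b23⊕b28⊕b29⊕b30⊕b31 = 1⊕0⊕1⊕1⊕0⊕1⊕0⊕1⊕0⊕0⊕0⊕1⊕1⊕1⊕1⊕0 = 1
s8: b8⊕b9⊕b10⊕b11⊕b12⊕b13⊕b14⊕b15⊕b24⊕b25⊕b26⊕b27⊕b28⊕b29⊕b30⊕b31 = 0⊕0⊕1⊕0⊕0⊕1⊕0⊕1⊕0⊕1⊕0⊕1⊕1⊕1⊕1⊕0 = 0
s16: b16⊕b17⊕b18⊕b19⊕b20⊕b21⊕b22⊕b23⊕b24⊕b25⊕b26⊕b27⊕b28⊕b29⊕b30⊕b31 = 1⊕1⊕1⊕0⊕0⊕0⊕0⊕1⊕0⊕1⊕0⊕1⊕1⊕1⊕1⊕0 = 1
Syndrome (s16...s1) = 10100 → position 20.
Flip bit 20: corrected codeword = 1111011001001011110100101011110
Data bits at positions 3,5,6,7,9,10,11,12,13,14,15,17,18,19,20,21,22,23,24,25,26,27,28,29,30,31: 10110100101110100101011110

10110100101110100101011110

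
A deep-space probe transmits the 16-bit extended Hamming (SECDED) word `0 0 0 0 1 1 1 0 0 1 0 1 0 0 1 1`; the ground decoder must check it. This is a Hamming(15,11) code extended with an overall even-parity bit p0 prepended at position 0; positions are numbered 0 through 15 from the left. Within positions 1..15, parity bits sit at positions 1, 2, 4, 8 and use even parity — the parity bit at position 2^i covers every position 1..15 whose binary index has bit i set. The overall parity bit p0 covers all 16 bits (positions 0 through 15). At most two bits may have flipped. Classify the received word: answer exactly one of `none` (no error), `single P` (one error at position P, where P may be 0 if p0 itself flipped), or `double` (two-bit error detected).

single 4

s1: b1⊕b3⊕b5⊕b7⊕b9⊕b11⊕b13⊕b15 = 0⊕0⊕1⊕0⊕1⊕1⊕0⊕1 = 0
s2: b2⊕b3⊕b6⊕b7⊕b10⊕b11⊕b14⊕b15 = 0⊕0⊕1⊕0⊕0⊕1⊕1⊕1 = 0
s4: b4⊕b5⊕b6⊕b7⊕b12⊕b13⊕b14⊕b15 = 1⊕1⊕1⊕0⊕0⊕0⊕1⊕1 = 1
s8: b8⊕b9⊕b10⊕b11⊕b12⊕b13⊕b14⊕b15 = 0⊕1⊕0⊕1⊕0⊕0⊕1⊕1 = 0
Syndrome (s8...s1) = 0100 → position 4.
Overall parity (XOR of all 16 bits, including p0): 0⊕0⊕0⊕0⊕1⊕1⊕1⊕0⊕0⊕1⊕0⊕1⊕0⊕0⊕1⊕1 = 1
Overall=1, syndrome position=4 → single-bit error at position 4.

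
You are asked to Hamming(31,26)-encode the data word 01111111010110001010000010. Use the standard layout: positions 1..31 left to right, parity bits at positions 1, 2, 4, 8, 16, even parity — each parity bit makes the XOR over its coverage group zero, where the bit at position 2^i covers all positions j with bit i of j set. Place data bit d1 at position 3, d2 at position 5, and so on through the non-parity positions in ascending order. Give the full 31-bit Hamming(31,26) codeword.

1001111111110101110001010000010

Place data bits at non-power-of-two positions: b3=0, b5=1, b6=1, b7=1, b9=1, b10=1, b11=1, b12=1, b13=0, b14=1, b15=0, b17=1, b18=1, b19=0, b20=0, b21=0, b22=1, b23=0, b24=1, b25=0, b26=0, b27=0, b28=0, b29=0, b30=1, b31=0.
p1 = XOR of data positions {3,5,7,9,11,13,15,17,19,21,23,25,27,29,31} = 0⊕1⊕1⊕1⊕1⊕0⊕0⊕1⊕0⊕0⊕0⊕0⊕0⊕0⊕0 = 1
p2 = XOR of data positions {3,6,7,10,11,14,15,18,19,22,23,26,27,30,31} = 0⊕1⊕1⊕1⊕1⊕1⊕0⊕1⊕0⊕1⊕0⊕0⊕0⊕1⊕0 = 0
p4 = XOR of data positions {5,6,7,12,13,14,15,20,21,22,23,28,29,30,31} = 1⊕1⊕1⊕1⊕0⊕1⊕0⊕0⊕0⊕1⊕0⊕0⊕0⊕1⊕0 = 1
p8 = XOR of data positions {9,10,11,12,13,14,15,24,25,26,27,28,29,30,31} = 1⊕1⊕1⊕1⊕0⊕1⊕0⊕1⊕0⊕0⊕0⊕0⊕0⊕1⊕0 = 1
p16 = XOR of data positions {17,18,19,20,21,22,23,24,25,26,27,28,29,30,31} = 1⊕1⊕0⊕0⊕0⊕1⊕0⊕1⊕0⊕0⊕0⊕0⊕0⊕1⊕0 = 1
Codeword b1..b31 = 1001111111110101110001010000010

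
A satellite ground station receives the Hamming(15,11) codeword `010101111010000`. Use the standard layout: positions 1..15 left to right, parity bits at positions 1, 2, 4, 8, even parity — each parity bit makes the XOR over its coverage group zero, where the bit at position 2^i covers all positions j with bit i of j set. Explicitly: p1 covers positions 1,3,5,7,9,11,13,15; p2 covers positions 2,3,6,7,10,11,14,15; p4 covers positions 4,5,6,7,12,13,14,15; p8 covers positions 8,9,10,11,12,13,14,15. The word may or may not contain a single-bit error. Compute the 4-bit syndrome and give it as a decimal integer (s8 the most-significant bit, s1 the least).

13

s1: b1⊕b3⊕b5⊕b7⊕b9⊕b11⊕b13⊕b15 = 0⊕0⊕0⊕1⊕1⊕1⊕0⊕0 = 1
s2: b2⊕b3⊕b6⊕b7⊕b10⊕b11⊕b14⊕b15 = 1⊕0⊕1⊕1⊕0⊕1⊕0⊕0 = 0
s4: b4⊕b5⊕b6⊕b7⊕b12⊕b13⊕b14⊕b15 = 1⊕0⊕1⊕1⊕0⊕0⊕0⊕0 = 1
s8: b8⊕b9⊕b10⊕b11⊕b12⊕b13⊕b14⊕b15 = 1⊕1⊕0⊕1⊕0⊕0⊕0⊕0 = 1
Syndrome (s8...s1) = 1101 → position 13.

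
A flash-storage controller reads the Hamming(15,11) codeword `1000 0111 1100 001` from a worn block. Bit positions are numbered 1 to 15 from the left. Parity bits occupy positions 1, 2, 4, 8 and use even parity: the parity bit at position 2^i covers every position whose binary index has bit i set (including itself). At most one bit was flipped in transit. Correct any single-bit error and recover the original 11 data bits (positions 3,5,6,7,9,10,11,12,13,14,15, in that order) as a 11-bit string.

00111100001

s1: b1⊕b3⊕b5⊕b7⊕b9⊕b11⊕b13⊕b15 = 1⊕0⊕0⊕1⊕1⊕0⊕0⊕1 = 0
s2: b2⊕b3⊕b6⊕b7⊕b10⊕b11⊕b14⊕b15 = 0⊕0⊕1⊕1⊕1⊕0⊕0⊕1 = 0
s4: b4⊕b5⊕b6⊕b7⊕b12⊕b13⊕b14⊕b15 = 0⊕0⊕1⊕1⊕0⊕0⊕0⊕1 = 1
s8: b8⊕b9⊕b10⊕b11⊕b12⊕b13⊕b14⊕b15 = 1⊕1⊕1⊕0⊕0⊕0⊕0⊕1 = 0
Syndrome (s8...s1) = 0100 → position 4.
Flip bit 4: corrected codeword = 100101111100001
Data bits at positions 3,5,6,7,9,10,11,12,13,14,15: 00111100001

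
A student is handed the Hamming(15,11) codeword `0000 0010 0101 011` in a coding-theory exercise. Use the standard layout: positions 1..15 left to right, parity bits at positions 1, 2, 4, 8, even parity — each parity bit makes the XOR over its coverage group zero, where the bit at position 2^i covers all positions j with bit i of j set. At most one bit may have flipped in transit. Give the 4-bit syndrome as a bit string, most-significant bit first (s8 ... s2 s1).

s1: b1⊕b3⊕b5⊕b7⊕b9⊕b11⊕b13⊕b15 = 0⊕0⊕0⊕1⊕0⊕0⊕0⊕1 = 0
s2: b2⊕b3⊕b6⊕b7⊕b10⊕b11⊕b14⊕b15 = 0⊕0⊕0⊕1⊕1⊕0⊕1⊕1 = 0
s4: b4⊕b5⊕b6⊕b7⊕b12⊕b13⊕b14⊕b15 = 0⊕0⊕0⊕1⊕1⊕0⊕1⊕1 = 0
s8: b8⊕b9⊕b10⊕b11⊕b12⊕b13⊕b14⊕b15 = 0⊕0⊕1⊕0⊕1⊕0⊕1⊕1 = 0
Syndrome (s8...s1) = 0000 → position 0 (no error).

0000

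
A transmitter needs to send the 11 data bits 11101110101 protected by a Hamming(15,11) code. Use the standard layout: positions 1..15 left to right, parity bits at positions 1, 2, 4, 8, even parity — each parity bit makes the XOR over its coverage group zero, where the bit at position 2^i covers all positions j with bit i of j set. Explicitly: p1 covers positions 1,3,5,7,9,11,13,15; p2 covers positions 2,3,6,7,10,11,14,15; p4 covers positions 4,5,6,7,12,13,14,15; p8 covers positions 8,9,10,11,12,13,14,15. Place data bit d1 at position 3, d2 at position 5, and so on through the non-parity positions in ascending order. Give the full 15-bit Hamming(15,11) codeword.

011011011110101

Place data bits at non-power-of-two positions: b3=1, b5=1, b6=1, b7=0, b9=1, b10=1, b11=1, b12=0, b13=1, b14=0, b15=1.
p1 = XOR of data positions {3,5,7,9,11,13,15} = 1⊕1⊕0⊕1⊕1⊕1⊕1 = 0
p2 = XOR of data positions {3,6,7,10,11,14,15} = 1⊕1⊕0⊕1⊕1⊕0⊕1 = 1
p4 = XOR of data positions {5,6,7,12,13,14,15} = 1⊕1⊕0⊕0⊕1⊕0⊕1 = 0
p8 = XOR of data positions {9,10,11,12,13,14,15} = 1⊕1⊕1⊕0⊕1⊕0⊕1 = 1
Codeword b1..b15 = 011011011110101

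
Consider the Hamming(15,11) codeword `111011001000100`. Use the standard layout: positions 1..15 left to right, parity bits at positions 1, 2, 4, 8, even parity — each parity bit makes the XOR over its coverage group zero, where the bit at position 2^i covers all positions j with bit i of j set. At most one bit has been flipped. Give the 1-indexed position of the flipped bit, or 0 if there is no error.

7

s1: b1⊕b3⊕b5⊕b7⊕b9⊕b11⊕b13⊕b15 = 1⊕1⊕1⊕0⊕1⊕0⊕1⊕0 = 1
s2: b2⊕b3⊕b6⊕b7⊕b10⊕b11⊕b14⊕b15 = 1⊕1⊕1⊕0⊕0⊕0⊕0⊕0 = 1
s4: b4⊕b5⊕b6⊕b7⊕b12⊕b13⊕b14⊕b15 = 0⊕1⊕1⊕0⊕0⊕1⊕0⊕0 = 1
s8: b8⊕b9⊕b10⊕b11⊕b12⊕b13⊕b14⊕b15 = 0⊕1⊕0⊕0⊕0⊕1⊕0⊕0 = 0
Syndrome (s8...s1) = 0111 → position 7.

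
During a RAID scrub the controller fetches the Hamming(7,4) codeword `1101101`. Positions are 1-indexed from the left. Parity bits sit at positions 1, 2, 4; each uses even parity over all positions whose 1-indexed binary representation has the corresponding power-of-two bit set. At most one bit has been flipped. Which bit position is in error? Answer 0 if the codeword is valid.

s1: b1⊕b3⊕b5⊕b7 = 1⊕0⊕1⊕1 = 1
s2: b2⊕b3⊕b6⊕b7 = 1⊕0⊕0⊕1 = 0
s4: b4⊕b5⊕b6⊕b7 = 1⊕1⊕0⊕1 = 1
Syndrome (s4...s1) = 101 → position 5.

5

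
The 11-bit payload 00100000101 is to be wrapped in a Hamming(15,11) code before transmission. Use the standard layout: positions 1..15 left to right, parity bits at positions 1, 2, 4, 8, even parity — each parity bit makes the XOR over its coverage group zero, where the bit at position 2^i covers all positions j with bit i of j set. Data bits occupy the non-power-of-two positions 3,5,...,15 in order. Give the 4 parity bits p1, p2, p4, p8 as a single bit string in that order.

0010

Place data bits at non-power-of-two positions: b3=0, b5=0, b6=1, b7=0, b9=0, b10=0, b11=0, b12=0, b13=1, b14=0, b15=1.
p1 = XOR of data positions {3,5,7,9,11,13,15} = 0⊕0⊕0⊕0⊕0⊕1⊕1 = 0
p2 = XOR of data positions {3,6,7,10,11,14,15} = 0⊕1⊕0⊕0⊕0⊕0⊕1 = 0
p4 = XOR of data positions {5,6,7,12,13,14,15} = 0⊕1⊕0⊕0⊕1⊕0⊕1 = 1
p8 = XOR of data positions {9,10,11,12,13,14,15} = 0⊕0⊕0⊕0⊕1⊕0⊕1 = 0
Parity bits p1,p2,p4,p8 = 0010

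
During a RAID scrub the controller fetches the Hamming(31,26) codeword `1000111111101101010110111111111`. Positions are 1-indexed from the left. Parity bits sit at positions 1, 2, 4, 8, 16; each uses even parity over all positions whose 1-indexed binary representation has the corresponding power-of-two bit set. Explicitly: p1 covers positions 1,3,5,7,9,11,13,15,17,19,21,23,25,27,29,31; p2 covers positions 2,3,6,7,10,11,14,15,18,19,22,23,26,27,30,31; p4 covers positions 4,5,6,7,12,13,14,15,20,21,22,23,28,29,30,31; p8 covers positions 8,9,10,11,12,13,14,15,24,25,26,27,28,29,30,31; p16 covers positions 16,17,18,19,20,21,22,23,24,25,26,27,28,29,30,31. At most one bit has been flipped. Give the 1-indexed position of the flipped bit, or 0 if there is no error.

18

s1: b1⊕b3⊕b5⊕b7⊕b9⊕b11⊕b13⊕b15⊕b17⊕b19⊕b21⊕b23⊕b25⊕b27⊕b29⊕b31 = 1⊕0⊕1⊕1⊕1⊕1⊕1⊕0⊕0⊕0⊕1⊕1⊕1⊕1⊕1⊕1 = 0
s2: b2⊕b3⊕b6⊕b7⊕b10⊕b11⊕b14⊕b15⊕b18⊕b19⊕b22⊕b23⊕b26⊕b27⊕b30⊕b31 = 0⊕0⊕1⊕1⊕1⊕1⊕1⊕0⊕1⊕0⊕0⊕1⊕1⊕1⊕1⊕1 = 1
s4: b4⊕b5⊕b6⊕b7⊕b12⊕b13⊕b14⊕b15⊕b20⊕b21⊕b22⊕b23⊕b28⊕b29⊕b30⊕b31 = 0⊕1⊕1⊕1⊕0⊕1⊕1⊕0⊕1⊕1⊕0⊕1⊕1⊕1⊕1⊕1 = 0
s8: b8⊕b9⊕b10⊕b11⊕b12⊕b13⊕b14⊕b15⊕b24⊕b25⊕b26⊕b27⊕b28⊕b29⊕b30⊕b31 = 1⊕1⊕1⊕1⊕0⊕1⊕1⊕0⊕1⊕1⊕1⊕1⊕1⊕1⊕1⊕1 = 0
s16: b16⊕b17⊕b18⊕b19⊕b20⊕b21⊕b22⊕b23⊕b24⊕b25⊕b26⊕b27⊕b28⊕b29⊕b30⊕b31 = 1⊕0⊕1⊕0⊕1⊕1⊕0⊕1⊕1⊕1⊕1⊕1⊕1⊕1⊕1⊕1 = 1
Syndrome (s16...s1) = 10010 → position 18.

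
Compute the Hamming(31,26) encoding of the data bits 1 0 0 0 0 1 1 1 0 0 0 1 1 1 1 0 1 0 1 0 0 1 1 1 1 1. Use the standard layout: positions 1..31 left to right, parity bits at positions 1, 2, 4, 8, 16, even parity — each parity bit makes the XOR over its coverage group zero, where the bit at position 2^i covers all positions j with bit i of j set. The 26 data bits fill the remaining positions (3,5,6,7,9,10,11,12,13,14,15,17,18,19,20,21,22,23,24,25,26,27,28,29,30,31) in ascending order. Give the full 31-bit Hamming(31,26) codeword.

1111000101110001111101010011111

Place data bits at non-power-of-two positions: b3=1, b5=0, b6=0, b7=0, b9=0, b10=1, b11=1, b12=1, b13=0, b14=0, b15=0, b17=1, b18=1, b19=1, b20=1, b21=0, b22=1, b23=0, b24=1, b25=0, b26=0, b27=1, b28=1, b29=1, b30=1, b31=1.
p1 = XOR of data positions {3,5,7,9,11,13,15,17,19,21,23,25,27,29,31} = 1⊕0⊕0⊕0⊕1⊕0⊕0⊕1⊕1⊕0⊕0⊕0⊕1⊕1⊕1 = 1
p2 = XOR of data positions {3,6,7,10,11,14,15,18,19,22,23,26,27,30,31} = 1⊕0⊕0⊕1⊕1⊕0⊕0⊕1⊕1⊕1⊕0⊕0⊕1⊕1⊕1 = 1
p4 = XOR of data positions {5,6,7,12,13,14,15,20,21,22,23,28,29,30,31} = 0⊕0⊕0⊕1⊕0⊕0⊕0⊕1⊕0⊕1⊕0⊕1⊕1⊕1⊕1 = 1
p8 = XOR of data positions {9,10,11,12,13,14,15,24,25,26,27,28,29,30,31} = 0⊕1⊕1⊕1⊕0⊕0⊕0⊕1⊕0⊕0⊕1⊕1⊕1⊕1⊕1 = 1
p16 = XOR of data positions {17,18,19,20,21,22,23,24,25,26,27,28,29,30,31} = 1⊕1⊕1⊕1⊕0⊕1⊕0⊕1⊕0⊕0⊕1⊕1⊕1⊕1⊕1 = 1
Codeword b1..b31 = 1111000101110001111101010011111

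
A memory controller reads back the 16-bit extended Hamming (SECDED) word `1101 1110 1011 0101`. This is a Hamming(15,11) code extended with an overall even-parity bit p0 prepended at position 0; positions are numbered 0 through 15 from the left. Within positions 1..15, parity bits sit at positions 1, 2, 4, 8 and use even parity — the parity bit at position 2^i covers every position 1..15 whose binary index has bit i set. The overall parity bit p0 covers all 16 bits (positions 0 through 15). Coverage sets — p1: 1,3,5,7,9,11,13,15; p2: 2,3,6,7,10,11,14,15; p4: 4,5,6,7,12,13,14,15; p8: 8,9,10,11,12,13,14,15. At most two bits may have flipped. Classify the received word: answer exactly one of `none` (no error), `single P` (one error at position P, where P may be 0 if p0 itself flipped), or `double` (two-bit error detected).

s1: b1⊕b3⊕b5⊕b7⊕b9⊕b11⊕b13⊕b15 = 1⊕1⊕1⊕0⊕0⊕1⊕1⊕1 = 0
s2: b2⊕b3⊕b6⊕b7⊕b10⊕b11⊕b14⊕b15 = 0⊕1⊕1⊕0⊕1⊕1⊕0⊕1 = 1
s4: b4⊕b5⊕b6⊕b7⊕b12⊕b13⊕b14⊕b15 = 1⊕1⊕1⊕0⊕0⊕1⊕0⊕1 = 1
s8: b8⊕b9⊕b10⊕b11⊕b12⊕b13⊕b14⊕b15 = 1⊕0⊕1⊕1⊕0⊕1⊕0⊕1 = 1
Syndrome (s8...s1) = 1110 → position 14.
Overall parity (XOR of all 16 bits, including p0): 1⊕1⊕0⊕1⊕1⊕1⊕1⊕0⊕1⊕0⊕1⊕1⊕0⊕1⊕0⊕1 = 1
Overall=1, syndrome position=14 → single-bit error at position 14.

single 14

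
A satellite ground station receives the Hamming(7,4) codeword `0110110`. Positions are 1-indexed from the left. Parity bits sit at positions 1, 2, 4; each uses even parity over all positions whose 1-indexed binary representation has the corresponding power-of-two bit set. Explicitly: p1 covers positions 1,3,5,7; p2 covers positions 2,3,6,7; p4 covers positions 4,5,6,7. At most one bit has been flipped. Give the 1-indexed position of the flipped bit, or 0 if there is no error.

s1: b1⊕b3⊕b5⊕b7 = 0⊕1⊕1⊕0 = 0
s2: b2⊕b3⊕b6⊕b7 = 1⊕1⊕1⊕0 = 1
s4: b4⊕b5⊕b6⊕b7 = 0⊕1⊕1⊕0 = 0
Syndrome (s4...s1) = 010 → position 2.

2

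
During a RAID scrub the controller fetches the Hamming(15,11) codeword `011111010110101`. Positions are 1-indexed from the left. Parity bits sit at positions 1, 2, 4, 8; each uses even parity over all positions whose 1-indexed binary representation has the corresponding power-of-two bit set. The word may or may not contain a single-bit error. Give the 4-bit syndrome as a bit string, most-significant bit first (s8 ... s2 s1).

s1: b1⊕b3⊕b5⊕b7⊕b9⊕b11⊕b13⊕b15 = 0⊕1⊕1⊕0⊕0⊕1⊕1⊕1 = 1
s2: b2⊕b3⊕b6⊕b7⊕b10⊕b11⊕b14⊕b15 = 1⊕1⊕1⊕0⊕1⊕1⊕0⊕1 = 0
s4: b4⊕b5⊕b6⊕b7⊕b12⊕b13⊕b14⊕b15 = 1⊕1⊕1⊕0⊕0⊕1⊕0⊕1 = 1
s8: b8⊕b9⊕b10⊕b11⊕b12⊕b13⊕b14⊕b15 = 1⊕0⊕1⊕1⊕0⊕1⊕0⊕1 = 1
Syndrome (s8...s1) = 1101 → position 13.

1101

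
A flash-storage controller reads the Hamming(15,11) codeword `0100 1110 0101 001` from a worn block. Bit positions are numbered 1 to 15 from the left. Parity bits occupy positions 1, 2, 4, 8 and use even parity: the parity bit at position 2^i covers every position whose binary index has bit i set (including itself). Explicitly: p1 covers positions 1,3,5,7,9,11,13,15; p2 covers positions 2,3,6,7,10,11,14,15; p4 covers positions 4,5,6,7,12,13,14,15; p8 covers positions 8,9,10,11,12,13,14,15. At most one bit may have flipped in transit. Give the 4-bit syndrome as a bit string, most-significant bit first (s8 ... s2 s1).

s1: b1⊕b3⊕b5⊕b7⊕b9⊕b11⊕b13⊕b15 = 0⊕0⊕1⊕1⊕0⊕0⊕0⊕1 = 1
s2: b2⊕b3⊕b6⊕b7⊕b10⊕b11⊕b14⊕b15 = 1⊕0⊕1⊕1⊕1⊕0⊕0⊕1 = 1
s4: b4⊕b5⊕b6⊕b7⊕b12⊕b13⊕b14⊕b15 = 0⊕1⊕1⊕1⊕1⊕0⊕0⊕1 = 1
s8: b8⊕b9⊕b10⊕b11⊕b12⊕b13⊕b14⊕b15 = 0⊕0⊕1⊕0⊕1⊕0⊕0⊕1 = 1
Syndrome (s8...s1) = 1111 → position 15.

1111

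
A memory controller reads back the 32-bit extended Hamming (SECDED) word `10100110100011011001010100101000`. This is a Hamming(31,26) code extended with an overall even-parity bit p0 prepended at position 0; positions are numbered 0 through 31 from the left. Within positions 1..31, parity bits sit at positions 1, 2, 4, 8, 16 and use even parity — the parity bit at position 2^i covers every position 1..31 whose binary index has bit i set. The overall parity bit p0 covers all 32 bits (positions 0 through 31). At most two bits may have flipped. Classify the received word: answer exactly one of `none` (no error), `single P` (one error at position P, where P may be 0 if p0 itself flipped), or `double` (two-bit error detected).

none

s1: b1⊕b3⊕b5⊕b7⊕b9⊕b11⊕b13⊕b15⊕b17⊕b19⊕b21⊕b23⊕b25⊕b27⊕b29⊕b31 = 0⊕0⊕1⊕0⊕0⊕0⊕1⊕1⊕0⊕1⊕1⊕1⊕0⊕0⊕0⊕0 = 0
s2: b2⊕b3⊕b6⊕b7⊕b10⊕b11⊕b14⊕b15⊕b18⊕b19⊕b22⊕b23⊕b26⊕b27⊕b30⊕b31 = 1⊕0⊕1⊕0⊕0⊕0⊕0⊕1⊕0⊕1⊕0⊕1⊕1⊕0⊕0⊕0 = 0
s4: b4⊕b5⊕b6⊕b7⊕b12⊕b13⊕b14⊕b15⊕b20⊕b21⊕b22⊕b23⊕b28⊕b29⊕b30⊕b31 = 0⊕1⊕1⊕0⊕1⊕1⊕0⊕1⊕0⊕1⊕0⊕1⊕1⊕0⊕0⊕0 = 0
s8: b8⊕b9⊕b10⊕b11⊕b12⊕b13⊕b14⊕b15⊕b24⊕b25⊕b26⊕b27⊕b28⊕b29⊕b30⊕b31 = 1⊕0⊕0⊕0⊕1⊕1⊕0⊕1⊕0⊕0⊕1⊕0⊕1⊕0⊕0⊕0 = 0
s16: b16⊕b17⊕b18⊕b19⊕b20⊕b21⊕b22⊕b23⊕b24⊕b25⊕b26⊕b27⊕b28⊕b29⊕b30⊕b31 = 1⊕0⊕0⊕1⊕0⊕1⊕0⊕1⊕0⊕0⊕1⊕0⊕1⊕0⊕0⊕0 = 0
Syndrome (s16...s1) = 00000 → position 0 (no error).
Overall parity (XOR of all 32 bits, including p0): 1⊕0⊕1⊕0⊕0⊕1⊕1⊕0⊕1⊕0⊕0⊕0⊕1⊕1⊕0⊕1⊕1⊕0⊕0⊕1⊕0⊕1⊕0⊕1⊕0⊕0⊕1⊕0⊕1⊕0⊕0⊕0 = 0
Overall=0, syndrome position=0 → no error.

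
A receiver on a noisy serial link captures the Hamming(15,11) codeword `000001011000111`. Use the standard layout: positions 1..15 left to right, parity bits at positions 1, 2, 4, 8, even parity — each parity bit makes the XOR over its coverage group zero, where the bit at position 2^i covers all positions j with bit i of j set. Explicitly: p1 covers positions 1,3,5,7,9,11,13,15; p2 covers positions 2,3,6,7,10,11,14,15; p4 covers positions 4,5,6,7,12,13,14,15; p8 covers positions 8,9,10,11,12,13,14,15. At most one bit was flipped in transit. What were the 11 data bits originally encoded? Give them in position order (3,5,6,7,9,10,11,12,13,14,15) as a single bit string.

00101010111

s1: b1⊕b3⊕b5⊕b7⊕b9⊕b11⊕b13⊕b15 = 0⊕0⊕0⊕0⊕1⊕0⊕1⊕1 = 1
s2: b2⊕b3⊕b6⊕b7⊕b10⊕b11⊕b14⊕b15 = 0⊕0⊕1⊕0⊕0⊕0⊕1⊕1 = 1
s4: b4⊕b5⊕b6⊕b7⊕b12⊕b13⊕b14⊕b15 = 0⊕0⊕1⊕0⊕0⊕1⊕1⊕1 = 0
s8: b8⊕b9⊕b10⊕b11⊕b12⊕b13⊕b14⊕b15 = 1⊕1⊕0⊕0⊕0⊕1⊕1⊕1 = 1
Syndrome (s8...s1) = 1011 → position 11.
Flip bit 11: corrected codeword = 000001011010111
Data bits at positions 3,5,6,7,9,10,11,12,13,14,15: 00101010111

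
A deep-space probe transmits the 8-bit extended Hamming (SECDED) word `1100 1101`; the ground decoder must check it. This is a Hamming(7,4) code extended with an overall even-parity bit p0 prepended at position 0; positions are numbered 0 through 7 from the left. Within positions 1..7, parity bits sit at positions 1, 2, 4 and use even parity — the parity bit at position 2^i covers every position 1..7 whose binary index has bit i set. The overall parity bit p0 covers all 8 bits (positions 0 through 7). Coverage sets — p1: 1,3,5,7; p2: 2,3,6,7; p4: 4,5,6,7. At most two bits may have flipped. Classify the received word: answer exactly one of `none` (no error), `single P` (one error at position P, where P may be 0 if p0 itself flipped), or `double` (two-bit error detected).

single 7

s1: b1⊕b3⊕b5⊕b7 = 1⊕0⊕1⊕1 = 1
s2: b2⊕b3⊕b6⊕b7 = 0⊕0⊕0⊕1 = 1
s4: b4⊕b5⊕b6⊕b7 = 1⊕1⊕0⊕1 = 1
Syndrome (s4...s1) = 111 → position 7.
Overall parity (XOR of all 8 bits, including p0): 1⊕1⊕0⊕0⊕1⊕1⊕0⊕1 = 1
Overall=1, syndrome position=7 → single-bit error at position 7.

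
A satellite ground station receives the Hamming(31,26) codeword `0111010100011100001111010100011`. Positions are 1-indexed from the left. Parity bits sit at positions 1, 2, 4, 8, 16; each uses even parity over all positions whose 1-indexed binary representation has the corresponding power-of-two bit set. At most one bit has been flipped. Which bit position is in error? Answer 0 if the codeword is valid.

3

s1: b1⊕b3⊕b5⊕b7⊕b9⊕b11⊕b13⊕b15⊕b17⊕b19⊕b21⊕b23⊕b25⊕b27⊕b29⊕b31 = 0⊕1⊕0⊕0⊕0⊕0⊕1⊕0⊕0⊕1⊕1⊕0⊕0⊕0⊕0⊕1 = 1
s2: b2⊕b3⊕b6⊕b7⊕b10⊕b11⊕b14⊕b15⊕b18⊕b19⊕b22⊕b23⊕b26⊕b27⊕b30⊕b31 = 1⊕1⊕1⊕0⊕0⊕0⊕1⊕0⊕0⊕1⊕1⊕0⊕1⊕0⊕1⊕1 = 1
s4: b4⊕b5⊕b6⊕b7⊕b12⊕b13⊕b14⊕b15⊕b20⊕b21⊕b22⊕b23⊕b28⊕b29⊕b30⊕b31 = 1⊕0⊕1⊕0⊕1⊕1⊕1⊕0⊕1⊕1⊕1⊕0⊕0⊕0⊕1⊕1 = 0
s8: b8⊕b9⊕b10⊕b11⊕b12⊕b13⊕b14⊕b15⊕b24⊕b25⊕b26⊕b27⊕b28⊕b29⊕b30⊕b31 = 1⊕0⊕0⊕0⊕1⊕1⊕1⊕0⊕1⊕0⊕1⊕0⊕0⊕0⊕1⊕1 = 0
s16: b16⊕b17⊕b18⊕b19⊕b20⊕b21⊕b22⊕b23⊕b24⊕b25⊕b26⊕b27⊕b28⊕b29⊕b30⊕b31 = 0⊕0⊕0⊕1⊕1⊕1⊕1⊕0⊕1⊕0⊕1⊕0⊕0⊕0⊕1⊕1 = 0
Syndrome (s16...s1) = 00011 → position 3.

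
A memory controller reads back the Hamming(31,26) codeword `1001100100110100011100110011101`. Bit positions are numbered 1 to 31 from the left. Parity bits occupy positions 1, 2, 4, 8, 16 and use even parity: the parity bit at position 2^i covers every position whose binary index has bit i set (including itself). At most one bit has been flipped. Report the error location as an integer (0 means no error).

s1: b1⊕b3⊕b5⊕b7⊕b9⊕b11⊕b13⊕b15⊕b17⊕b19⊕b21⊕b23⊕b25⊕b27⊕b29⊕b31 = 1⊕0⊕1⊕0⊕0⊕1⊕0⊕0⊕0⊕1⊕0⊕1⊕0⊕1⊕1⊕1 = 0
s2: b2⊕b3⊕b6⊕b7⊕b10⊕b11⊕b14⊕b15⊕b18⊕b19⊕b22⊕b23⊕b26⊕b27⊕b30⊕b31 = 0⊕0⊕0⊕0⊕0⊕1⊕1⊕0⊕1⊕1⊕0⊕1⊕0⊕1⊕0⊕1 = 1
s4: b4⊕b5⊕b6⊕b7⊕b12⊕b13⊕b14⊕b15⊕b20⊕b21⊕b22⊕b23⊕b28⊕b29⊕b30⊕b31 = 1⊕1⊕0⊕0⊕1⊕0⊕1⊕0⊕1⊕0⊕0⊕1⊕1⊕1⊕0⊕1 = 1
s8: b8⊕b9⊕b10⊕b11⊕b12⊕b13⊕b14⊕b15⊕b24⊕b25⊕b26⊕b27⊕b28⊕b29⊕b30⊕b31 = 1⊕0⊕0⊕1⊕1⊕0⊕1⊕0⊕1⊕0⊕0⊕1⊕1⊕1⊕0⊕1 = 1
s16: b16⊕b17⊕b18⊕b19⊕b20⊕b21⊕b22⊕b23⊕b24⊕b25⊕b26⊕b27⊕b28⊕b29⊕b30⊕b31 = 0⊕0⊕1⊕1⊕1⊕0⊕0⊕1⊕1⊕0⊕0⊕1⊕1⊕1⊕0⊕1 = 1
Syndrome (s16...s1) = 11110 → position 30.

30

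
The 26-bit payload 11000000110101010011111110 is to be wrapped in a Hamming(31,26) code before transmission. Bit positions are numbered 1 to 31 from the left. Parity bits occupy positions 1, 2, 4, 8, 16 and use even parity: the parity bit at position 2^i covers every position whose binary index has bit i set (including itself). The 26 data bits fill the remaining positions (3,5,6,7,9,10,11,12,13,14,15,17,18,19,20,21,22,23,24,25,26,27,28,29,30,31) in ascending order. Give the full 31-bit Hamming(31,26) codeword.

1011100100001100101010011111110

Place data bits at non-power-of-two positions: b3=1, b5=1, b6=0, b7=0, b9=0, b10=0, b11=0, b12=0, b13=1, b14=1, b15=0, b17=1, b18=0, b19=1, b20=0, b21=1, b22=0, b23=0, b24=1, b25=1, b26=1, b27=1, b28=1, b29=1, b30=1, b31=0.
p1 = XOR of data positions {3,5,7,9,11,13,15,17,19,21,23,25,27,29,31} = 1⊕1⊕0⊕0⊕0⊕1⊕0⊕1⊕1⊕1⊕0⊕1⊕1⊕1⊕0 = 1
p2 = XOR of data positions {3,6,7,10,11,14,15,18,19,22,23,26,27,30,31} = 1⊕0⊕0⊕0⊕0⊕1⊕0⊕0⊕1⊕0⊕0⊕1⊕1⊕1⊕0 = 0
p4 = XOR of data positions {5,6,7,12,13,14,15,20,21,22,23,28,29,30,31} = 1⊕0⊕0⊕0⊕1⊕1⊕0⊕0⊕1⊕0⊕0⊕1⊕1⊕1⊕0 = 1
p8 = XOR of data positions {9,10,11,12,13,14,15,24,25,26,27,28,29,30,31} = 0⊕0⊕0⊕0⊕1⊕1⊕0⊕1⊕1⊕1⊕1⊕1⊕1⊕1⊕0 = 1
p16 = XOR of data positions {17,18,19,20,21,22,23,24,25,26,27,28,29,30,31} = 1⊕0⊕1⊕0⊕1⊕0⊕0⊕1⊕1⊕1⊕1⊕1⊕1⊕1⊕0 = 0
Codeword b1..b31 = 1011100100001100101010011111110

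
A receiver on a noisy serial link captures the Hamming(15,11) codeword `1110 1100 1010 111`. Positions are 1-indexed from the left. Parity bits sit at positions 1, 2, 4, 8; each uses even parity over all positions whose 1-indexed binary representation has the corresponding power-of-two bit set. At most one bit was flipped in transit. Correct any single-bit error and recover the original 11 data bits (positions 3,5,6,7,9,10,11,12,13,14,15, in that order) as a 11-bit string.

11101010011

s1: b1⊕b3⊕b5⊕b7⊕b9⊕b11⊕b13⊕b15 = 1⊕1⊕1⊕0⊕1⊕1⊕1⊕1 = 1
s2: b2⊕b3⊕b6⊕b7⊕b10⊕b11⊕b14⊕b15 = 1⊕1⊕1⊕0⊕0⊕1⊕1⊕1 = 0
s4: b4⊕b5⊕b6⊕b7⊕b12⊕b13⊕b14⊕b15 = 0⊕1⊕1⊕0⊕0⊕1⊕1⊕1 = 1
s8: b8⊕b9⊕b10⊕b11⊕b12⊕b13⊕b14⊕b15 = 0⊕1⊕0⊕1⊕0⊕1⊕1⊕1 = 1
Syndrome (s8...s1) = 1101 → position 13.
Flip bit 13: corrected codeword = 111011001010011
Data bits at positions 3,5,6,7,9,10,11,12,13,14,15: 11101010011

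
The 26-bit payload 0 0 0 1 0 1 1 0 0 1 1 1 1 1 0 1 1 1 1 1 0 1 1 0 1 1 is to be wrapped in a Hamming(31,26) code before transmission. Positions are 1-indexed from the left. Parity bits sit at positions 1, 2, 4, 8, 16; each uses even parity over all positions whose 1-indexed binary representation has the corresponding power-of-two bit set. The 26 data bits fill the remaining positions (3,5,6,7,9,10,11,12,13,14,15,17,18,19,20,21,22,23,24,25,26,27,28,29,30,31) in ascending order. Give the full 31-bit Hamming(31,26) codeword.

0001001001100110111011111011011

Place data bits at non-power-of-two positions: b3=0, b5=0, b6=0, b7=1, b9=0, b10=1, b11=1, b12=0, b13=0, b14=1, b15=1, b17=1, b18=1, b19=1, b20=0, b21=1, b22=1, b23=1, b24=1, b25=1, b26=0, b27=1, b28=1, b29=0, b30=1, b31=1.
p1 = XOR of data positions {3,5,7,9,11,13,15,17,19,21,23,25,27,29,31} = 0⊕0⊕1⊕0⊕1⊕0⊕1⊕1⊕1⊕1⊕1⊕1⊕1⊕0⊕1 = 0
p2 = XOR of data positions {3,6,7,10,11,14,15,18,19,22,23,26,27,30,31} = 0⊕0⊕1⊕1⊕1⊕1⊕1⊕1⊕1⊕1⊕1⊕0⊕1⊕1⊕1 = 0
p4 = XOR of data positions {5,6,7,12,13,14,15,20,21,22,23,28,29,30,31} = 0⊕0⊕1⊕0⊕0⊕1⊕1⊕0⊕1⊕1⊕1⊕1⊕0⊕1⊕1 = 1
p8 = XOR of data positions {9,10,11,12,13,14,15,24,25,26,27,28,29,30,31} = 0⊕1⊕1⊕0⊕0⊕1⊕1⊕1⊕1⊕0⊕1⊕1⊕0⊕1⊕1 = 0
p16 = XOR of data positions {17,18,19,20,21,22,23,24,25,26,27,28,29,30,31} = 1⊕1⊕1⊕0⊕1⊕1⊕1⊕1⊕1⊕0⊕1⊕1⊕0⊕1⊕1 = 0
Codeword b1..b31 = 0001001001100110111011111011011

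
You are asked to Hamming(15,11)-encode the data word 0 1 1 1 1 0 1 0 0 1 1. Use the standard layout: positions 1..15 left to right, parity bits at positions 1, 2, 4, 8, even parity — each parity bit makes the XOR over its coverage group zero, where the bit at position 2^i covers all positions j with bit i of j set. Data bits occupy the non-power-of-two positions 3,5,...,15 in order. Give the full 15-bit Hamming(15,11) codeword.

Place data bits at non-power-of-two positions: b3=0, b5=1, b6=1, b7=1, b9=1, b10=0, b11=1, b12=0, b13=0, b14=1, b15=1.
p1 = XOR of data positions {3,5,7,9,11,13,15} = 0⊕1⊕1⊕1⊕1⊕0⊕1 = 1
p2 = XOR of data positions {3,6,7,10,11,14,15} = 0⊕1⊕1⊕0⊕1⊕1⊕1 = 1
p4 = XOR of data positions {5,6,7,12,13,14,15} = 1⊕1⊕1⊕0⊕0⊕1⊕1 = 1
p8 = XOR of data positions {9,10,11,12,13,14,15} = 1⊕0⊕1⊕0⊕0⊕1⊕1 = 0
Codeword b1..b15 = 110111101010011

110111101010011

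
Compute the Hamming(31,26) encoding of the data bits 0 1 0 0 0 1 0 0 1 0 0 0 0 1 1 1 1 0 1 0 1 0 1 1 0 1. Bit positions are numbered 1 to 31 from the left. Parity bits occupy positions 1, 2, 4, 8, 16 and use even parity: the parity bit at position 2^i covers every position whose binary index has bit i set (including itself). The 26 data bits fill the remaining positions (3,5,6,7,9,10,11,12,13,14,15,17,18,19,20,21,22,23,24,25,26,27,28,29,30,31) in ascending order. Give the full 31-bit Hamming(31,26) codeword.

Place data bits at non-power-of-two positions: b3=0, b5=1, b6=0, b7=0, b9=0, b10=1, b11=0, b12=0, b13=1, b14=0, b15=0, b17=0, b18=0, b19=1, b20=1, b21=1, b22=1, b23=0, b24=1, b25=0, b26=1, b27=0, b28=1, b29=1, b30=0, b31=1.
p1 = XOR of data positions {3,5,7,9,11,13,15,17,19,21,23,25,27,29,31} = 0⊕1⊕0⊕0⊕0⊕1⊕0⊕0⊕1⊕1⊕0⊕0⊕0⊕1⊕1 = 0
p2 = XOR of data positions {3,6,7,10,11,14,15,18,19,22,23,26,27,30,31} = 0⊕0⊕0⊕1⊕0⊕0⊕0⊕0⊕1⊕1⊕0⊕1⊕0⊕0⊕1 = 1
p4 = XOR of data positions {5,6,7,12,13,14,15,20,21,22,23,28,29,30,31} = 1⊕0⊕0⊕0⊕1⊕0⊕0⊕1⊕1⊕1⊕0⊕1⊕1⊕0⊕1 = 0
p8 = XOR of data positions {9,10,11,12,13,14,15,24,25,26,27,28,29,30,31} = 0⊕1⊕0⊕0⊕1⊕0⊕0⊕1⊕0⊕1⊕0⊕1⊕1⊕0⊕1 = 1
p16 = XOR of data positions {17,18,19,20,21,22,23,24,25,26,27,28,29,30,31} = 0⊕0⊕1⊕1⊕1⊕1⊕0⊕1⊕0⊕1⊕0⊕1⊕1⊕0⊕1 = 1
Codeword b1..b31 = 0100100101001001001111010101101

0100100101001001001111010101101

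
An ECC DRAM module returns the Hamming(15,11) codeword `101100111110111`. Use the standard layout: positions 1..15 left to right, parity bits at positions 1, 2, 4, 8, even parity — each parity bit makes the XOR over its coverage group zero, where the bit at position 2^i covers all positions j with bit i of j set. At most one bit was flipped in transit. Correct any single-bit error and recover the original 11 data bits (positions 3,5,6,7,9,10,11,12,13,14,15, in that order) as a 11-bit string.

s1: b1⊕b3⊕b5⊕b7⊕b9⊕b11⊕b13⊕b15 = 1⊕1⊕0⊕1⊕1⊕1⊕1⊕1 = 1
s2: b2⊕b3⊕b6⊕b7⊕b10⊕b11⊕b14⊕b15 = 0⊕1⊕0⊕1⊕1⊕1⊕1⊕1 = 0
s4: b4⊕b5⊕b6⊕b7⊕b12⊕b13⊕b14⊕b15 = 1⊕0⊕0⊕1⊕0⊕1⊕1⊕1 = 1
s8: b8⊕b9⊕b10⊕b11⊕b12⊕b13⊕b14⊕b15 = 1⊕1⊕1⊕1⊕0⊕1⊕1⊕1 = 1
Syndrome (s8...s1) = 1101 → position 13.
Flip bit 13: corrected codeword = 101100111110011
Data bits at positions 3,5,6,7,9,10,11,12,13,14,15: 10011110011

10011110011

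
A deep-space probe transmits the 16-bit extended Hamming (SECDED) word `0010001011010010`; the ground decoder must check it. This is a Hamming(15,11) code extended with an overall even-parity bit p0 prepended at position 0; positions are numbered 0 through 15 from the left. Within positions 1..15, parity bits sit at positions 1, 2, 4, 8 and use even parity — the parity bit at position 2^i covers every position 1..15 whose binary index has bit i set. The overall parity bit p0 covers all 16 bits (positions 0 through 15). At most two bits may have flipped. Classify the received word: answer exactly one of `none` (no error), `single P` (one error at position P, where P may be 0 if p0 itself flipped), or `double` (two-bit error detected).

s1: b1⊕b3⊕b5⊕b7⊕b9⊕b11⊕b13⊕b15 = 0⊕0⊕0⊕0⊕1⊕1⊕0⊕0 = 0
s2: b2⊕b3⊕b6⊕b7⊕b10⊕b11⊕b14⊕b15 = 1⊕0⊕1⊕0⊕0⊕1⊕1⊕0 = 0
s4: b4⊕b5⊕b6⊕b7⊕b12⊕b13⊕b14⊕b15 = 0⊕0⊕1⊕0⊕0⊕0⊕1⊕0 = 0
s8: b8⊕b9⊕b10⊕b11⊕b12⊕b13⊕b14⊕b15 = 1⊕1⊕0⊕1⊕0⊕0⊕1⊕0 = 0
Syndrome (s8...s1) = 0000 → position 0 (no error).
Overall parity (XOR of all 16 bits, including p0): 0⊕0⊕1⊕0⊕0⊕0⊕1⊕0⊕1⊕1⊕0⊕1⊕0⊕0⊕1⊕0 = 0
Overall=0, syndrome position=0 → no error.

none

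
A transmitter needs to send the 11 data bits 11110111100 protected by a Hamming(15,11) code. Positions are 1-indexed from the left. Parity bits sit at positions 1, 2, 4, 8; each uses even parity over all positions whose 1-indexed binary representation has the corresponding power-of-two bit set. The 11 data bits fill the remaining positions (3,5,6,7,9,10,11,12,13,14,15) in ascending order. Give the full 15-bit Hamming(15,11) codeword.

Place data bits at non-power-of-two positions: b3=1, b5=1, b6=1, b7=1, b9=0, b10=1, b11=1, b12=1, b13=1, b14=0, b15=0.
p1 = XOR of data positions {3,5,7,9,11,13,15} = 1⊕1⊕1⊕0⊕1⊕1⊕0 = 1
p2 = XOR of data positions {3,6,7,10,11,14,15} = 1⊕1⊕1⊕1⊕1⊕0⊕0 = 1
p4 = XOR of data positions {5,6,7,12,13,14,15} = 1⊕1⊕1⊕1⊕1⊕0⊕0 = 1
p8 = XOR of data positions {9,10,11,12,13,14,15} = 0⊕1⊕1⊕1⊕1⊕0⊕0 = 0
Codeword b1..b15 = 111111100111100

111111100111100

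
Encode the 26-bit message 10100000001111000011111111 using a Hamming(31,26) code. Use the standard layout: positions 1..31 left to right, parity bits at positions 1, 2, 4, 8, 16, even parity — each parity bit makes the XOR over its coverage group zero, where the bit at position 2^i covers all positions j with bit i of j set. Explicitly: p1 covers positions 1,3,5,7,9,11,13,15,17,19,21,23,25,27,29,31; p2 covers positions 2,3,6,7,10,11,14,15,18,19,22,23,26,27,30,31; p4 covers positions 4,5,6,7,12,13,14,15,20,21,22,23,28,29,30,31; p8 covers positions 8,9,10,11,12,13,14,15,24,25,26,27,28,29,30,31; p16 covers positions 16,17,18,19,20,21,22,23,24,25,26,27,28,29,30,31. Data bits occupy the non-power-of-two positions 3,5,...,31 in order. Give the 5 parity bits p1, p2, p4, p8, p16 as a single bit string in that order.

01011

Place data bits at non-power-of-two positions: b3=1, b5=0, b6=1, b7=0, b9=0, b10=0, b11=0, b12=0, b13=0, b14=0, b15=1, b17=1, b18=1, b19=1, b20=0, b21=0, b22=0, b23=0, b24=1, b25=1, b26=1, b27=1, b28=1, b29=1, b30=1, b31=1.
p1 = XOR of data positions {3,5,7,9,11,13,15,17,19,21,23,25,27,29,31} = 1⊕0⊕0⊕0⊕0⊕0⊕1⊕1⊕1⊕0⊕0⊕1⊕1⊕1⊕1 = 0
p2 = XOR of data positions {3,6,7,10,11,14,15,18,19,22,23,26,27,30,31} = 1⊕1⊕0⊕0⊕0⊕0⊕1⊕1⊕1⊕0⊕0⊕1⊕1⊕1⊕1 = 1
p4 = XOR of data positions {5,6,7,12,13,14,15,20,21,22,23,28,29,30,31} = 0⊕1⊕0⊕0⊕0⊕0⊕1⊕0⊕0⊕0⊕0⊕1⊕1⊕1⊕1 = 0
p8 = XOR of data positions {9,10,11,12,13,14,15,24,25,26,27,28,29,30,31} = 0⊕0⊕0⊕0⊕0⊕0⊕1⊕1⊕1⊕1⊕1⊕1⊕1⊕1⊕1 = 1
p16 = XOR of data positions {17,18,19,20,21,22,23,24,25,26,27,28,29,30,31} = 1⊕1⊕1⊕0⊕0⊕0⊕0⊕1⊕1⊕1⊕1⊕1⊕1⊕1⊕1 = 1
Parity bits p1,p2,p4,p8,p16 = 01011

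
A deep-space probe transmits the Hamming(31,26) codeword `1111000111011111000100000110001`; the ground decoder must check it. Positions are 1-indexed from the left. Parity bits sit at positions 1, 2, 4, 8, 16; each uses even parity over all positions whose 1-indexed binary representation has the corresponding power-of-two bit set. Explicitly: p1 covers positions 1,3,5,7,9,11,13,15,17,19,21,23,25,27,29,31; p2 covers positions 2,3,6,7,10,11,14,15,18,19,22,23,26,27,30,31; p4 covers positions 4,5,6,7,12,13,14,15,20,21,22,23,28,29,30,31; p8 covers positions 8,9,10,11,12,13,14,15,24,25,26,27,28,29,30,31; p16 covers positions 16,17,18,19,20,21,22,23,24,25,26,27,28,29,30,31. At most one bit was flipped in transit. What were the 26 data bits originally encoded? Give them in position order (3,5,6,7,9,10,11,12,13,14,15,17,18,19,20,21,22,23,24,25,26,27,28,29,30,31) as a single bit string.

10001101111000110000110001

s1: b1⊕b3⊕b5⊕b7⊕b9⊕b11⊕b13⊕b15⊕b17⊕b19⊕b21⊕b23⊕b25⊕b27⊕b29⊕b31 = 1⊕1⊕0⊕0⊕1⊕0⊕1⊕1⊕0⊕0⊕0⊕0⊕0⊕1⊕0⊕1 = 1
s2: b2⊕b3⊕b6⊕b7⊕b10⊕b11⊕b14⊕b15⊕b18⊕b19⊕b22⊕b23⊕b26⊕b27⊕b30⊕b31 = 1⊕1⊕0⊕0⊕1⊕0⊕1⊕1⊕0⊕0⊕0⊕0⊕1⊕1⊕0⊕1 = 0
s4: b4⊕b5⊕b6⊕b7⊕b12⊕b13⊕b14⊕b15⊕b20⊕b21⊕b22⊕b23⊕b28⊕b29⊕b30⊕b31 = 1⊕0⊕0⊕0⊕1⊕1⊕1⊕1⊕1⊕0⊕0⊕0⊕0⊕0⊕0⊕1 = 1
s8: b8⊕b9⊕b10⊕b11⊕b12⊕b13⊕b14⊕b15⊕b24⊕b25⊕b26⊕b27⊕b28⊕b29⊕b30⊕b31 = 1⊕1⊕1⊕0⊕1⊕1⊕1⊕1⊕0⊕0⊕1⊕1⊕0⊕0⊕0⊕1 = 0
s16: b16⊕b17⊕b18⊕b19⊕b20⊕b21⊕b22⊕b23⊕b24⊕b25⊕b26⊕b27⊕b28⊕b29⊕b30⊕b31 = 1⊕0⊕0⊕0⊕1⊕0⊕0⊕0⊕0⊕0⊕1⊕1⊕0⊕0⊕0⊕1 = 1
Syndrome (s16...s1) = 10101 → position 21.
Flip bit 21: corrected codeword = 1111000111011111000110000110001
Data bits at positions 3,5,6,7,9,10,11,12,13,14,15,17,18,19,20,21,22,23,24,25,26,27,28,29,30,31: 10001101111000110000110001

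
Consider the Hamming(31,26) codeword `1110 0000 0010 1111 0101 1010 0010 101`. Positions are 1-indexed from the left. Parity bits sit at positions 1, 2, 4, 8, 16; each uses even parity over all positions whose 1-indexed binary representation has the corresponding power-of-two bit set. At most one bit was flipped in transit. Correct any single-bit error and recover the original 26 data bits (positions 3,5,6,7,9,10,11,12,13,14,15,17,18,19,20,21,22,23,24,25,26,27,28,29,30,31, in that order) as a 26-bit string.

10000110111010110100010101

s1: b1⊕b3⊕b5⊕b7⊕b9⊕b11⊕b13⊕b15⊕b17⊕b19⊕b21⊕b23⊕b25⊕b27⊕b29⊕b31 = 1⊕1⊕0⊕0⊕0⊕1⊕1⊕1⊕0⊕0⊕1⊕1⊕0⊕1⊕1⊕1 = 0
s2: b2⊕b3⊕b6⊕b7⊕b10⊕b11⊕b14⊕b15⊕b18⊕b19⊕b22⊕b23⊕b26⊕b27⊕b30⊕b31 = 1⊕1⊕0⊕0⊕0⊕1⊕1⊕1⊕1⊕0⊕0⊕1⊕0⊕1⊕0⊕1 = 1
s4: b4⊕b5⊕b6⊕b7⊕b12⊕b13⊕b14⊕b15⊕b20⊕b21⊕b22⊕b23⊕b28⊕b29⊕b30⊕b31 = 0⊕0⊕0⊕0⊕0⊕1⊕1⊕1⊕1⊕1⊕0⊕1⊕0⊕1⊕0⊕1 = 0
s8: b8⊕b9⊕b10⊕b11⊕b12⊕b13⊕b14⊕b15⊕b24⊕b25⊕b26⊕b27⊕b28⊕b29⊕b30⊕b31 = 0⊕0⊕0⊕1⊕0⊕1⊕1⊕1⊕0⊕0⊕0⊕1⊕0⊕1⊕0⊕1 = 1
s16: b16⊕b17⊕b18⊕b19⊕b20⊕b21⊕b22⊕b23⊕b24⊕b25⊕b26⊕b27⊕b28⊕b29⊕b30⊕b31 = 1⊕0⊕1⊕0⊕1⊕1⊕0⊕1⊕0⊕0⊕0⊕1⊕0⊕1⊕0⊕1 = 0
Syndrome (s16...s1) = 01010 → position 10.
Flip bit 10: corrected codeword = 1110000001101111010110100010101
Data bits at positions 3,5,6,7,9,10,11,12,13,14,15,17,18,19,20,21,22,23,24,25,26,27,28,29,30,31: 10000110111010110100010101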